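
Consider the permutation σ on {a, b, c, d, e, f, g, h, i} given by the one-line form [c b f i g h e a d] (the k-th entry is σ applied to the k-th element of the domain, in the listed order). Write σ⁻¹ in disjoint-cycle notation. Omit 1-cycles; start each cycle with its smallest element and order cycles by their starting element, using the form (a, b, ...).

(a, h, f, c)(d, i)(e, g)

First write σ in disjoint cycles: (a, c, f, h)(d, i)(e, g).
Reversing each cycle (and rotating so the smallest element leads) gives σ⁻¹ = (a, h, f, c)(d, i)(e, g).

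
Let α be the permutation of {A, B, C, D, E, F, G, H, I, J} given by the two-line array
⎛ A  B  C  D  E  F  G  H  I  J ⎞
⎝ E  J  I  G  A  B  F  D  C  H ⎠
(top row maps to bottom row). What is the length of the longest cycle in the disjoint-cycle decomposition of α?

Decomposing into disjoint cycles gives (A E)(B J H D G F)(C I); the longest has length 6.

6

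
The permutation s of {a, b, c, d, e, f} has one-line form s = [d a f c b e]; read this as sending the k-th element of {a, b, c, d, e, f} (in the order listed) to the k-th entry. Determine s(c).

f

c is element number 3 of the domain, and entry number 3 of the one-line form is f, so s(c) = f.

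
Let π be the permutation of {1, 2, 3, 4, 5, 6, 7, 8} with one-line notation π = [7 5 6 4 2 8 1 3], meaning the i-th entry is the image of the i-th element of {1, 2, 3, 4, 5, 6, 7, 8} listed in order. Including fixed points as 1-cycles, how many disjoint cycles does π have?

4

The cycle decomposition is (1 7)(2 5)(3 6 8)(4), which has 4 cycles (counting 1-cycles).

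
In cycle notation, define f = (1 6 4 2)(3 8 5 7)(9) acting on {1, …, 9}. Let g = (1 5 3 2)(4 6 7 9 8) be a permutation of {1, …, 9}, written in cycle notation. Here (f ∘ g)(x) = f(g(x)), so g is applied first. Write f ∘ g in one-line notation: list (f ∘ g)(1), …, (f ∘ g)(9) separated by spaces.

Chase each element through g then f: 1 → 5 → 7; 2 → 1 → 6; 3 → 2 → 1; 4 → 6 → 4; 5 → 3 → 8; 6 → 7 → 3; 7 → 9 → 9; 8 → 4 → 2; 9 → 8 → 5.
Collecting the images, f ∘ g = [7 6 1 4 8 3 9 2 5].

7 6 1 4 8 3 9 2 5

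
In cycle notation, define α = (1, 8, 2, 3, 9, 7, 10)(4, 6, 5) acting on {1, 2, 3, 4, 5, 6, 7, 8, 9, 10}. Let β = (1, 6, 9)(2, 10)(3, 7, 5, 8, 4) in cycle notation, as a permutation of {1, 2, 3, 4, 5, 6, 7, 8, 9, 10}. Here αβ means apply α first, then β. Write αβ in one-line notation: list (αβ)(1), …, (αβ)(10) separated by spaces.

Chase each element through α then β: 1 → 8 → 4; 2 → 3 → 7; 3 → 9 → 1; 4 → 6 → 9; 5 → 4 → 3; 6 → 5 → 8; 7 → 10 → 2; 8 → 2 → 10; 9 → 7 → 5; 10 → 1 → 6.
Collecting the images, αβ = [4 7 1 9 3 8 2 10 5 6].

4 7 1 9 3 8 2 10 5 6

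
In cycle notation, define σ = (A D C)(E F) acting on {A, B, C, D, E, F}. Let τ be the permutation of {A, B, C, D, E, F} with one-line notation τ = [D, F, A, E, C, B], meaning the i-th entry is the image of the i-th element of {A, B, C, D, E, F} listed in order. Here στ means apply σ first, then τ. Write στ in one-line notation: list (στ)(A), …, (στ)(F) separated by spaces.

Chase each element through σ then τ: A → D → E; B → B → F; C → A → D; D → C → A; E → F → B; F → E → C.
Collecting the images, στ = [E F D A B C].

E F D A B C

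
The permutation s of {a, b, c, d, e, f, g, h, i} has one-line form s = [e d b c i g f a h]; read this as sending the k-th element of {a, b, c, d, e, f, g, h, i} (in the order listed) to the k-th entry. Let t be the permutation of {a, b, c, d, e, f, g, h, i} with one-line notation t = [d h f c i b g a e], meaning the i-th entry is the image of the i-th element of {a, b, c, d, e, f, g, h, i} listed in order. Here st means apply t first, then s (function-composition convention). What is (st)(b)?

(st)(b) = s(t(b)). t(b) = h, then s(h) = a. So (st)(b) = a.

a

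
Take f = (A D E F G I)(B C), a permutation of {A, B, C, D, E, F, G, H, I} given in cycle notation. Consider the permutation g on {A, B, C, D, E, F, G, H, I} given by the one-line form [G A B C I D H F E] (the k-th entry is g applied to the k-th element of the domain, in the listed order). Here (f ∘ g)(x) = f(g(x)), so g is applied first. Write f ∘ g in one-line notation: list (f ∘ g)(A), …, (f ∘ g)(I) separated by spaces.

I D C B A E H G F

Chase each element through g then f: A → G → I; B → A → D; C → B → C; D → C → B; E → I → A; F → D → E; G → H → H; H → F → G; I → E → F.
So f ∘ g in one-line form is I D C B A E H G F.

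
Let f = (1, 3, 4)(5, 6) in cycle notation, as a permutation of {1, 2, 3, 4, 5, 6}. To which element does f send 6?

5

Within (5, 6), 6 ↦ 5.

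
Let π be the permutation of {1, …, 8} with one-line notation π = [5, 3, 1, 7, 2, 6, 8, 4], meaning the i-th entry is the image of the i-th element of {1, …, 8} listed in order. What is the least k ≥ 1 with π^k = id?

12

Writing π as disjoint cycles, the cycle lengths are 4, 3, 1.
The order is lcm(4, 3) = 12.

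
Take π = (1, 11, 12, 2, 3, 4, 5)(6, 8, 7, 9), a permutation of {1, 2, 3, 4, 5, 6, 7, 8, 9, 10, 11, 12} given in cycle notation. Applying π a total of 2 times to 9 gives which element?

8

9 lies in the 4-cycle (6, 8, 7, 9).
Advancing 2 steps from 9: 9 → 6 → 8.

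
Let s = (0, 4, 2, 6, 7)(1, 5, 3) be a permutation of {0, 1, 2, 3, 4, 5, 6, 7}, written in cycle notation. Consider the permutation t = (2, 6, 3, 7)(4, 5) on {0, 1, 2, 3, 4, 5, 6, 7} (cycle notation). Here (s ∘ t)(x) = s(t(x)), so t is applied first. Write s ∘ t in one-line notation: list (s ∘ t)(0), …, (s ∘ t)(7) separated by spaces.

4 5 7 0 3 2 1 6

Chase each element through t then s: 0 → 0 → 4; 1 → 1 → 5; 2 → 6 → 7; 3 → 7 → 0; 4 → 5 → 3; 5 → 4 → 2; 6 → 3 → 1; 7 → 2 → 6.
Collecting the images, s ∘ t = [4 5 7 0 3 2 1 6].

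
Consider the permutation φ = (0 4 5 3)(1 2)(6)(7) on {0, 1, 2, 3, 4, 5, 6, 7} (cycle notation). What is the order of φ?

The cycle type of φ is (4, 2, 1, 1).
Since disjoint cycles commute, ord(φ) = lcm(4, 2) = 4.

4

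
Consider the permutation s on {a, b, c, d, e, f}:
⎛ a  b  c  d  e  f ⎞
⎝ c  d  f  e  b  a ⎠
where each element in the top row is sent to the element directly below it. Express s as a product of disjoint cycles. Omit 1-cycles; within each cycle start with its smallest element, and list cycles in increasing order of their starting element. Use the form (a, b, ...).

Iterating s from a gives a → c → f → a; that is the 3-cycle (a, c, f).
Repeating from the next unused element and collecting all non-trivial cycles gives (a, c, f)(b, d, e).

(a, c, f)(b, d, e)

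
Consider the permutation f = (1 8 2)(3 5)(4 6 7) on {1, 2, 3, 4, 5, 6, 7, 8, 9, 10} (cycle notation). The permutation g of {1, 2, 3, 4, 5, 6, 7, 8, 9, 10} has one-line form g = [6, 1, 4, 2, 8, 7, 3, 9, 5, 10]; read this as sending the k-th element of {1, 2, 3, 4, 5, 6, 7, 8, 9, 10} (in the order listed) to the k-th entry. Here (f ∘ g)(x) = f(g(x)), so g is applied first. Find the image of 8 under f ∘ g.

g(8) = 9, then f(9) = 9; composing gives (f ∘ g)(8) = 9.

9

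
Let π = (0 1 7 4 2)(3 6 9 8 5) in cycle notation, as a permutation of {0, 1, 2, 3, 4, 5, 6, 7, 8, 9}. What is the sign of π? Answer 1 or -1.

1

The cycle lengths are 5, 5.
A cycle is odd iff its length is even; π has 0 even-length cycles, so sgn(π) = (−1)^0 and π is even.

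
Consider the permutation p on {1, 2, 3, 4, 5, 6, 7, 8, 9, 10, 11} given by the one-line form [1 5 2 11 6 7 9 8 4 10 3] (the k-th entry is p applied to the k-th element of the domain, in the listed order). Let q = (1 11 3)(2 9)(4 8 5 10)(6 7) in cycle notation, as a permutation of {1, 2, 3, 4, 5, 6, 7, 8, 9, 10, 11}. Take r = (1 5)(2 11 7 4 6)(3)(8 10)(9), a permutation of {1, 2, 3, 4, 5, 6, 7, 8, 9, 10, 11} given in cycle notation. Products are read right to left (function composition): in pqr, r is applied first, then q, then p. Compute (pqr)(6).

(pqr)(6) = p(q(r(6))). r(6) = 2, then q(2) = 9, then p(9) = 4, so the result is 4.

4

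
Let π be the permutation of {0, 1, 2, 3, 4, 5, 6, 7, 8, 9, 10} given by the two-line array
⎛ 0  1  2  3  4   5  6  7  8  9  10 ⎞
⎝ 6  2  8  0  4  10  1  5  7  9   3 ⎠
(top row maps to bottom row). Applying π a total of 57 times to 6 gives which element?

8

Tracing 6 → 1 → … returns to 6 after 9 steps, so 6 lies in a 9-cycle (0 6 1 2 8 7 5 10 3).
Since the cycle has length 9, π^57 acts on it the same as π^3 (57 mod 9 = 3).
Advancing 3 steps from 6: 6 → 1 → 2 → 8.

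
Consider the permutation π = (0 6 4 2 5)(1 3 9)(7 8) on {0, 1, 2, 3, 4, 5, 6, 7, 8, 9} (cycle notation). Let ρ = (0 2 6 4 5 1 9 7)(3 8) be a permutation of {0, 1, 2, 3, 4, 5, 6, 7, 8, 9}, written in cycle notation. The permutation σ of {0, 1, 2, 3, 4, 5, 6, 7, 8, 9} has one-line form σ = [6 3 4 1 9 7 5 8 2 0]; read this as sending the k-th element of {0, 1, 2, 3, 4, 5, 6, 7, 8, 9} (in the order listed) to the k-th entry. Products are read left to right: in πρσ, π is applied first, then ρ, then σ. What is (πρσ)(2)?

3

Apply the permutations in order: π(2) = 5, then ρ(5) = 1, then σ(1) = 3. So (πρσ)(2) = 3.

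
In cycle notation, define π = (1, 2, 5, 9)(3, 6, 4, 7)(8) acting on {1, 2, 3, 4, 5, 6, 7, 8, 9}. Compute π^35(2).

1

2 lies in the 4-cycle (1, 2, 5, 9).
Powers repeat with period 4 on this cycle, and 35 mod 4 = 3, so π^35(2) = π^3(2).
Advancing 3 steps from 2: 2 → 5 → 9 → 1.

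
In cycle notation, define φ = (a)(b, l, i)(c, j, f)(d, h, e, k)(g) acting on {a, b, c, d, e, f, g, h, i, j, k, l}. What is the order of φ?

12

The disjoint cycles have lengths 4, 3, 3, 1, 1.
The order is lcm(4, 3, 3) = 12.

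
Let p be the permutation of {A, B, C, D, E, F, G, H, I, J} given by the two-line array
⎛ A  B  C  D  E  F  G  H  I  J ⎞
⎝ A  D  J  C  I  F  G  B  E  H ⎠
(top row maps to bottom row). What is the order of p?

10

The disjoint-cycle form of p has cycle lengths 5, 2, 1, 1, 1.
The order is lcm(5, 2) = 10.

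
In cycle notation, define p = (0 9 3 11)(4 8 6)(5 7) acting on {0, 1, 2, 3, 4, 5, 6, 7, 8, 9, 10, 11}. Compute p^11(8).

8 lies in the 3-cycle (4 8 6).
Powers repeat with period 3 on this cycle, and 11 mod 3 = 2, so p^11(8) = p^2(8).
Stepping 2 places around the cycle: 8 → 6 → 4.

4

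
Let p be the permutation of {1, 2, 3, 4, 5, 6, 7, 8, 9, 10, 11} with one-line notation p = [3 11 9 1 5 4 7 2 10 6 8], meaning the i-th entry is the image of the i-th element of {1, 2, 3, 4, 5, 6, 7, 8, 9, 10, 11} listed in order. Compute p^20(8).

11

Tracing 8 → 2 → … returns to 8 after 3 steps, so 8 lies in a 3-cycle (2, 11, 8).
Since the cycle has length 3, p^20 acts on it the same as p^2 (20 mod 3 = 2).
Stepping 2 places around the cycle: 8 → 2 → 11.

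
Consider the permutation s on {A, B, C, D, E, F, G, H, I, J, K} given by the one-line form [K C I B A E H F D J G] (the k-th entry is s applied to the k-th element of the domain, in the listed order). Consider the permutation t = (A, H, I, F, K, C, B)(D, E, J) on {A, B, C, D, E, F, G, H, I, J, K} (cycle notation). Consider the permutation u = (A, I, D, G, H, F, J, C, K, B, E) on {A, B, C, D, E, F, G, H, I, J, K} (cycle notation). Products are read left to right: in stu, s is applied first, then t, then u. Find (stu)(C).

J

Chase C: s(C) = I; t(I) = F; u(F) = J. Hence (stu)(C) = J.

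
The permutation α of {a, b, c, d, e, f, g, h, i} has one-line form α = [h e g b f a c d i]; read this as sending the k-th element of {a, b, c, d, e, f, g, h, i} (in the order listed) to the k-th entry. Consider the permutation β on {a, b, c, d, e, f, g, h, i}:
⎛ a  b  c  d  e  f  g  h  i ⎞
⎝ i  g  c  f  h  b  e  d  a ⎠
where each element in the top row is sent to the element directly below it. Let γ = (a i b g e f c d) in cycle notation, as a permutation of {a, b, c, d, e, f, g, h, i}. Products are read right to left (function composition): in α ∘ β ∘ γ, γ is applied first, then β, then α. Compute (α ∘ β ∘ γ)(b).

f

(α ∘ β ∘ γ)(b) = α(β(γ(b))). γ(b) = g, then β(g) = e, then α(e) = f, so the result is f.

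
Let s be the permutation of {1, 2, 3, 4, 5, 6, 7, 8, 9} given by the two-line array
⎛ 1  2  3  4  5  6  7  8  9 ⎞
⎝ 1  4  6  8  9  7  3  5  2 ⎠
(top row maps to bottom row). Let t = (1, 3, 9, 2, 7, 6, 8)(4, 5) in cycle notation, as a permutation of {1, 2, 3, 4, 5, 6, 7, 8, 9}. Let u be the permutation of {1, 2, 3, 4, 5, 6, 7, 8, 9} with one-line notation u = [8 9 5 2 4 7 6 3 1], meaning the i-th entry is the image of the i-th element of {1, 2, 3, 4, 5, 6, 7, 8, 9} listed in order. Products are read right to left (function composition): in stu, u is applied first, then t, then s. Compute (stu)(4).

3

(stu)(4) = s(t(u(4))). u(4) = 2, then t(2) = 7, then s(7) = 3, so the result is 3.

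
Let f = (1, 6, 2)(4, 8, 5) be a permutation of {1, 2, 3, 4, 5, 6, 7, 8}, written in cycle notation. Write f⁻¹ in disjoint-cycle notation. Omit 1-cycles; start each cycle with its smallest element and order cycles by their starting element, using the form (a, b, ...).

(1, 2, 6)(4, 5, 8)

If f sends a → b within a cycle, f⁻¹ sends b → a; equivalently, reverse each cycle.
After reversing and putting each cycle's least element first, f⁻¹ = (1, 2, 6)(4, 5, 8).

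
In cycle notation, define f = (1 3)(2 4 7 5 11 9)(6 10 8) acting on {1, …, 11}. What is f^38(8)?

10

8 lies in the 3-cycle (6 10 8).
On a 3-cycle, f^3 is the identity, so f^38 = f^2 there (38 ≡ 2 mod 3).
Stepping 2 places around the cycle: 8 → 6 → 10.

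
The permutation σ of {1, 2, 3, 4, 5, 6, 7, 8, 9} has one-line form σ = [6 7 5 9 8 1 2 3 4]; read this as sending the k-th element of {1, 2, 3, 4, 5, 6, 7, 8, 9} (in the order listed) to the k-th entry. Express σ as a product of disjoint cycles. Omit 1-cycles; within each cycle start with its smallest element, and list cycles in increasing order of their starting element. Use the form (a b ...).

(1 6)(2 7)(3 5 8)(4 9)

Start at 1 and follow images: 1 → 6 → 1, giving the cycle (1 6).
Repeating from the next unused element and collecting all non-trivial cycles gives (1 6)(2 7)(3 5 8)(4 9).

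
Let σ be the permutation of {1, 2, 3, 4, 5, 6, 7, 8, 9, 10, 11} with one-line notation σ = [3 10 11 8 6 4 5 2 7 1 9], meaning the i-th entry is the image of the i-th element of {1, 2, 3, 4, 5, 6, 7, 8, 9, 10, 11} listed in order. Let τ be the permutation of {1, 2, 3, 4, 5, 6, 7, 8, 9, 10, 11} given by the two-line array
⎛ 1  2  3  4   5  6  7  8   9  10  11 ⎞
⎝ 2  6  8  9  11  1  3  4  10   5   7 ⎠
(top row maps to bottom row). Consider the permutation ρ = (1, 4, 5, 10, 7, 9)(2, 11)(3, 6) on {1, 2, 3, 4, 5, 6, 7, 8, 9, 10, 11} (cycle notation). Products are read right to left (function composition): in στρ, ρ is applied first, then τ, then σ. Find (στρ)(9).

10

(στρ)(9) = σ(τ(ρ(9))). ρ(9) = 1, then τ(1) = 2, then σ(2) = 10, so the result is 10.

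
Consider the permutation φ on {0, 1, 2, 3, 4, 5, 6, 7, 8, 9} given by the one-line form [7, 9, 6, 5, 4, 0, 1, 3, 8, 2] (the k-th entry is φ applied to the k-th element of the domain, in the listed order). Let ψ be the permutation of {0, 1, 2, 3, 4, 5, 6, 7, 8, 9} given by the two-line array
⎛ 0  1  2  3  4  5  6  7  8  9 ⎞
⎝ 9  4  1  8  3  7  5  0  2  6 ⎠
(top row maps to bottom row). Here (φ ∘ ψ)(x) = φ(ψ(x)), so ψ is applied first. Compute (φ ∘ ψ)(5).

ψ(5) = 7, then φ(7) = 3; composing gives (φ ∘ ψ)(5) = 3.

3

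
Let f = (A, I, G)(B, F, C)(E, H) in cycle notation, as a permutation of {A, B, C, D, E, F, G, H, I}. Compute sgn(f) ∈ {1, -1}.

The cycle lengths are 3, 3, 2, 1.
A cycle is odd iff its length is even; f has 1 even-length cycle, so sgn(f) = (−1)^1 and f is odd.

-1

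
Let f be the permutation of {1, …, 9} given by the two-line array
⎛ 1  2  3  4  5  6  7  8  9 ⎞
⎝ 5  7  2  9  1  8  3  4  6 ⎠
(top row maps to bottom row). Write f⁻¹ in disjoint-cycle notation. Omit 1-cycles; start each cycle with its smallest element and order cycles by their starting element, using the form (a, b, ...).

(1, 5)(2, 3, 7)(4, 8, 6, 9)

First write f in disjoint cycles: (1, 5)(2, 7, 3)(4, 9, 6, 8).
The inverse reverses every cycle; in canonical form, f⁻¹ = (1, 5)(2, 3, 7)(4, 8, 6, 9).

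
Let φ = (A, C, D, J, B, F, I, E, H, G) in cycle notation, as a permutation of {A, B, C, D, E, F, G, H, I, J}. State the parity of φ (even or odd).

The cycle lengths are 10.
A cycle of length ℓ contributes ℓ−1 transpositions, so φ is a product of 9 transpositions — odd.

odd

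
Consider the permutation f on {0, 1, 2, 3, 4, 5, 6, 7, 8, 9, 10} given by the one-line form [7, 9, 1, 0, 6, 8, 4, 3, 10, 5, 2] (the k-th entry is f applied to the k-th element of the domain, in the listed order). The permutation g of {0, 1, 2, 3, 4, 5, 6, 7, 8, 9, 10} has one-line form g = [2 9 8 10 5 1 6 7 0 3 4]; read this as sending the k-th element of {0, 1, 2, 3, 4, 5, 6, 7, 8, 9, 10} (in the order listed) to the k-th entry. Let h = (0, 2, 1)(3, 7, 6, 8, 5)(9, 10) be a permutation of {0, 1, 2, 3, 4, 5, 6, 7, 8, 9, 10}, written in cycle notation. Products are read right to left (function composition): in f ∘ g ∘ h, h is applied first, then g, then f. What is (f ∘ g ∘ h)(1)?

Apply the permutations in order: h(1) = 0, then g(0) = 2, then f(2) = 1. So (f ∘ g ∘ h)(1) = 1.

1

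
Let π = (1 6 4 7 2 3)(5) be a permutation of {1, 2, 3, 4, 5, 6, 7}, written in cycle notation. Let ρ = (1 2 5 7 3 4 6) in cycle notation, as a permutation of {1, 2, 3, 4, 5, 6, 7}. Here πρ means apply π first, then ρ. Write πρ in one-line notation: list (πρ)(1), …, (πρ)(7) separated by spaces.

Chase each element through π then ρ: 1 → 6 → 1; 2 → 3 → 4; 3 → 1 → 2; 4 → 7 → 3; 5 → 5 → 7; 6 → 4 → 6; 7 → 2 → 5.
So πρ in one-line form is 1 4 2 3 7 6 5.

1 4 2 3 7 6 5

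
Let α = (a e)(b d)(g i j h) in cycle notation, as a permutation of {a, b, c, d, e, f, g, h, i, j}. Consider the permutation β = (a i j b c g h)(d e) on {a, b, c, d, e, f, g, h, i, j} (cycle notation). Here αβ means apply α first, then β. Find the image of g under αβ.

j

α(g) = i, then β(i) = j; composing gives (αβ)(g) = j.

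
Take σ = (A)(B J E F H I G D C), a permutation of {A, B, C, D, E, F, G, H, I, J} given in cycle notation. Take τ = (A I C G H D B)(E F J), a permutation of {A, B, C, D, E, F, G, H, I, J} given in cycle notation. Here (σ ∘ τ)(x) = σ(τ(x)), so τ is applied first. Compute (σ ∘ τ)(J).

(σ ∘ τ)(J) = σ(τ(J)). τ(J) = E, then σ(E) = F. So (σ ∘ τ)(J) = F.

F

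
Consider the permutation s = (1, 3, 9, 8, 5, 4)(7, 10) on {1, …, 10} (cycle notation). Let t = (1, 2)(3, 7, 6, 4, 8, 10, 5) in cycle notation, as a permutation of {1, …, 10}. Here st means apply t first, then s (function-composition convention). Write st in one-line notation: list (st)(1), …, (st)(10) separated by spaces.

(st)(x) = s(t(x)). Computing each image: s(t(1)) = s(2) = 2, s(t(2)) = s(1) = 3, s(t(3)) = s(7) = 10, s(t(4)) = s(8) = 5, s(t(5)) = s(3) = 9, s(t(6)) = s(4) = 1, s(t(7)) = s(6) = 6, s(t(8)) = s(10) = 7, s(t(9)) = s(9) = 8, s(t(10)) = s(5) = 4.
Hence st = [2 3 10 5 9 1 6 7 8 4].

2 3 10 5 9 1 6 7 8 4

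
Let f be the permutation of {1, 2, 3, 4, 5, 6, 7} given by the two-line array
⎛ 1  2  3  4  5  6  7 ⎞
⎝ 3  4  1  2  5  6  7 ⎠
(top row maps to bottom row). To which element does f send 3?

1

The entry below 3 in the array is 1, so f(3) = 1.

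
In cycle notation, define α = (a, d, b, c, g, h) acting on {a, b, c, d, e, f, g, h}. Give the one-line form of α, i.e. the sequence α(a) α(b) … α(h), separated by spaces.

d c g b e f h a

Image by image: a↦d, b↦c, c↦g, d↦b, e↦e, f↦f, g↦h, h↦a.
So the one-line form is d c g b e f h a.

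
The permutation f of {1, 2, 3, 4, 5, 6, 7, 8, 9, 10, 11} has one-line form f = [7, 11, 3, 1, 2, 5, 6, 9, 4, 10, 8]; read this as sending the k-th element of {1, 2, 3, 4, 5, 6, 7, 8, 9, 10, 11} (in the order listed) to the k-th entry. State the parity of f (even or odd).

In disjoint-cycle form the cycle lengths are 9, 1, 1.
A cycle of length ℓ contributes ℓ−1 transpositions, so f is a product of 8 transpositions — even.

even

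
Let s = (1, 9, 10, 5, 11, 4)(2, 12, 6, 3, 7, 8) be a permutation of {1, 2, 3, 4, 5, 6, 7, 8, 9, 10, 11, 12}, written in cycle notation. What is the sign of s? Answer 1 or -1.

1

The cycle lengths are 6, 6.
A cycle of length ℓ contributes ℓ−1 transpositions, so s is a product of 5 + 5 = 10 transpositions — even.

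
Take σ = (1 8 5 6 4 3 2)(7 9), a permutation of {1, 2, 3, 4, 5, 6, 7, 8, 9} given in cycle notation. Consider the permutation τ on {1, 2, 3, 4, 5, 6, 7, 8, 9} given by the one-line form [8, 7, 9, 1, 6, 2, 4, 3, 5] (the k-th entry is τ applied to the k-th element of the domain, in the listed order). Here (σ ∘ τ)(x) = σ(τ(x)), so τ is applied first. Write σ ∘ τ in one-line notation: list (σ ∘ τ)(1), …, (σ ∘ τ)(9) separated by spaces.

5 9 7 8 4 1 3 2 6

Chase each element through τ then σ: 1 → 8 → 5; 2 → 7 → 9; 3 → 9 → 7; 4 → 1 → 8; 5 → 6 → 4; 6 → 2 → 1; 7 → 4 → 3; 8 → 3 → 2; 9 → 5 → 6.
So σ ∘ τ in one-line form is 5 9 7 8 4 1 3 2 6.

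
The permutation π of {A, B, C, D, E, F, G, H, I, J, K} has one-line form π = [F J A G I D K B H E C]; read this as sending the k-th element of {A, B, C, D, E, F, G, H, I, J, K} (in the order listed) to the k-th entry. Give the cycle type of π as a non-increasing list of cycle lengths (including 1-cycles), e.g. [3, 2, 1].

[6, 5]

The disjoint cycles are (A, F, D, G, K, C)(B, J, E, I, H), with lengths 6, 5 in non-increasing order.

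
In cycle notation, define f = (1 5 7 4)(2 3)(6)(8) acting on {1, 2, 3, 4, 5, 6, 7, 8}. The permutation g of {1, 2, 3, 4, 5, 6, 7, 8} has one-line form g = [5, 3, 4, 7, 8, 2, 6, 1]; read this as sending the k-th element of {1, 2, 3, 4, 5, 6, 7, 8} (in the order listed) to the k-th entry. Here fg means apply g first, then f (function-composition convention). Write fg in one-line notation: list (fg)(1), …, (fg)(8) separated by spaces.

Chase each element through g then f: 1 → 5 → 7; 2 → 3 → 2; 3 → 4 → 1; 4 → 7 → 4; 5 → 8 → 8; 6 → 2 → 3; 7 → 6 → 6; 8 → 1 → 5.
Collecting the images, fg = [7 2 1 4 8 3 6 5].

7 2 1 4 8 3 6 5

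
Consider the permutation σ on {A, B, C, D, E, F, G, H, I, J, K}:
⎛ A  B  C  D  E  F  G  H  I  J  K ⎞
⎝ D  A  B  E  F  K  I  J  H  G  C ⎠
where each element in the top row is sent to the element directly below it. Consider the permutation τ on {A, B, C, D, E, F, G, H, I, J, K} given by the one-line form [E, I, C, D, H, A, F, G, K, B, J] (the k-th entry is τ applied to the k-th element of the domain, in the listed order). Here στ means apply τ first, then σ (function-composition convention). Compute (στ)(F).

(στ)(F) = σ(τ(F)). τ(F) = A, then σ(A) = D. So (στ)(F) = D.

D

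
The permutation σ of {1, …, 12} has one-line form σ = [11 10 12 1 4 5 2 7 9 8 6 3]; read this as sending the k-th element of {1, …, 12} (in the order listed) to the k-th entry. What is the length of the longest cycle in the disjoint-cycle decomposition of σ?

Decomposing into disjoint cycles gives (1, 11, 6, 5, 4)(2, 10, 8, 7)(3, 12); the longest has length 5.

5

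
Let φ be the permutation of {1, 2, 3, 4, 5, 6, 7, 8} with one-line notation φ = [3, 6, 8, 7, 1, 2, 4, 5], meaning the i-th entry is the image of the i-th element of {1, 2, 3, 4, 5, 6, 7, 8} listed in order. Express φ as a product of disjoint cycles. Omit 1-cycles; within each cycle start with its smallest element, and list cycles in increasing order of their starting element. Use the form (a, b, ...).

(1, 3, 8, 5)(2, 6)(4, 7)

From 1: 1 → 3 → 8 → 5 → 1, closing the cycle (1, 3, 8, 5).
Continuing from each remaining unvisited element yields (1, 3, 8, 5)(2, 6)(4, 7).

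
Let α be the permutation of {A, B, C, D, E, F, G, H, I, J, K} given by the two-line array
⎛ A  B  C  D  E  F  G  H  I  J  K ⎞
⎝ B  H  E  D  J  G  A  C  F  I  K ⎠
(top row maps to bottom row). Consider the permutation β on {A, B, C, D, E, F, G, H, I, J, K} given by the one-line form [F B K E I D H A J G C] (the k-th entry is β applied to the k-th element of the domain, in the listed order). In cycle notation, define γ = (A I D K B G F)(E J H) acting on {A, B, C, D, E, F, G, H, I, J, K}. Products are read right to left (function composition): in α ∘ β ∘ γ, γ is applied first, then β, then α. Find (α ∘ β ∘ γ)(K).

H

Chase K: γ(K) = B; β(B) = B; α(B) = H. Hence (α ∘ β ∘ γ)(K) = H.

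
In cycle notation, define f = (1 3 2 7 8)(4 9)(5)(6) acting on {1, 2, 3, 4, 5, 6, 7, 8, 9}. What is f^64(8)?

7

8 lies in the 5-cycle (1 3 2 7 8).
On a 5-cycle, f^5 is the identity, so f^64 = f^4 there (64 ≡ 4 mod 5).
Advancing 4 steps from 8: 8 → 1 → 3 → 2 → 7.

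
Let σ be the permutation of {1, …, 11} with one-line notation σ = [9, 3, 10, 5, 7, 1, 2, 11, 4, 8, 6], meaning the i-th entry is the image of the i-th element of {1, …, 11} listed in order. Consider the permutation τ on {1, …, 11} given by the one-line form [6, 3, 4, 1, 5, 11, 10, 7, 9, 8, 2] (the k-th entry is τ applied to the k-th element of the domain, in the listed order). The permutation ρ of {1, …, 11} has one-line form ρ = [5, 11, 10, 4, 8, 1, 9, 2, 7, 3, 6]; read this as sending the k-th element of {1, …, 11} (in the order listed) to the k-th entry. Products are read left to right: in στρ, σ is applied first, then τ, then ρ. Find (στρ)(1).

7

(στρ)(1) = ρ(τ(σ(1))). σ(1) = 9, then τ(9) = 9, then ρ(9) = 7, so the result is 7.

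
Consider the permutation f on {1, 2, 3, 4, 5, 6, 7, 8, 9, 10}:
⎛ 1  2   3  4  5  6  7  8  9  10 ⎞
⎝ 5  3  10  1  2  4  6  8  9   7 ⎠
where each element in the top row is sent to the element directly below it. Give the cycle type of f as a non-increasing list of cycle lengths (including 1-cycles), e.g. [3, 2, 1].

[8, 1, 1]

The disjoint cycles are (1, 5, 2, 3, 10, 7, 6, 4)(8)(9), with lengths 8, 1, 1 in non-increasing order.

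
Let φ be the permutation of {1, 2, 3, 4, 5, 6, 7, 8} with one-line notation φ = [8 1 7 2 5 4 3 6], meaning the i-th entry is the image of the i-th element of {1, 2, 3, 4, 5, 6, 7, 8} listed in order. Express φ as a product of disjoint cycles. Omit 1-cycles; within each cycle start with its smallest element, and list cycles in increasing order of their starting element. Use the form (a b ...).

(1 8 6 4 2)(3 7)

From 1: 1 → 8 → 6 → 4 → 2 → 1, closing the cycle (1 8 6 4 2).
Continuing from each remaining unvisited element yields (1 8 6 4 2)(3 7).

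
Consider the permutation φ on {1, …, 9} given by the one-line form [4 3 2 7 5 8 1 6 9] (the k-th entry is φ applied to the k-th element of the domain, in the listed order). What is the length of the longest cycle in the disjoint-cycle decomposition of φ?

3

Decomposing into disjoint cycles gives (1, 4, 7)(2, 3)(6, 8); the longest has length 3.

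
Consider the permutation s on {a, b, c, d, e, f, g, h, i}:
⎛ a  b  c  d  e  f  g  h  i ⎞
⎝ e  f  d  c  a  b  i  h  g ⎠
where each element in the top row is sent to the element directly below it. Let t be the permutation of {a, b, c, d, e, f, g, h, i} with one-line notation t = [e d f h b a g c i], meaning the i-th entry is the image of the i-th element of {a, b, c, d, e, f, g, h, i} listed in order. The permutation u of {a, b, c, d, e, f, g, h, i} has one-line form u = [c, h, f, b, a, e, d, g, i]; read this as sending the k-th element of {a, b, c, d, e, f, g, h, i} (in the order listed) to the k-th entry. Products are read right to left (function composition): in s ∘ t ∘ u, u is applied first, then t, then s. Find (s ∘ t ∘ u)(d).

c

Apply the permutations in order: u(d) = b, then t(b) = d, then s(d) = c. So (s ∘ t ∘ u)(d) = c.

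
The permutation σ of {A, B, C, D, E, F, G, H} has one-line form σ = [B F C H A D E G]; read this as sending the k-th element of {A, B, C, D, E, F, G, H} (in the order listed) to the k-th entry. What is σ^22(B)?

Tracing B → F → … returns to B after 7 steps, so B lies in a 7-cycle (A B F D H G E).
On a 7-cycle, σ^7 is the identity, so σ^22 = σ^1 there (22 ≡ 1 mod 7).
Advancing 1 step from B: B → F.

F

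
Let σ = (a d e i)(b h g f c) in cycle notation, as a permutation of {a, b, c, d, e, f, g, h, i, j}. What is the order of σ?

The disjoint cycles have lengths 5, 4, 1.
The order is lcm(5, 4) = 20.

20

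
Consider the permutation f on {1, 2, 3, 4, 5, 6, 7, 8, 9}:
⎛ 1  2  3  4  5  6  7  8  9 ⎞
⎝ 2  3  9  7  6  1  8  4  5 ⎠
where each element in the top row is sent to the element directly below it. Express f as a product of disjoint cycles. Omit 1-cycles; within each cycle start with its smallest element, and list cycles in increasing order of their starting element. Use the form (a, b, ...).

(1, 2, 3, 9, 5, 6)(4, 7, 8)

Iterating f from 1 gives 1 → 2 → 3 → 9 → 5 → 6 → 1; that is the 6-cycle (1, 2, 3, 9, 5, 6).
Continuing from each remaining unvisited element yields (1, 2, 3, 9, 5, 6)(4, 7, 8).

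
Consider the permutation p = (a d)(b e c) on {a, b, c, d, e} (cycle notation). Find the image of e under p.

In the cycle (b e c), e is followed by c, so p(e) = c.

c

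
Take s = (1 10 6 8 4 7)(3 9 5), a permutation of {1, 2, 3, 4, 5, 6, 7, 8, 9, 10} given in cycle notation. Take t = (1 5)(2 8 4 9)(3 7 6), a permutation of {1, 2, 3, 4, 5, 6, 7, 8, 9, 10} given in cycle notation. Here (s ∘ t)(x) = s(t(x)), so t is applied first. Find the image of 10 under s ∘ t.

First apply t: t(10) = 10, then s(10) = 6. Thus (s ∘ t)(10) = 6.

6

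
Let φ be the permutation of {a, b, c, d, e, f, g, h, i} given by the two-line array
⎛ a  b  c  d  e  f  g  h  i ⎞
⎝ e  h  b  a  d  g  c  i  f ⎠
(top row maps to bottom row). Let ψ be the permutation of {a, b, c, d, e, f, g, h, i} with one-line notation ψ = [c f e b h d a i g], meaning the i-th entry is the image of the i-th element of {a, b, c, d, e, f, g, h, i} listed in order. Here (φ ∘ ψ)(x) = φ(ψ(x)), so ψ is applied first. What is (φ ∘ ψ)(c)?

d

ψ(c) = e, then φ(e) = d; composing gives (φ ∘ ψ)(c) = d.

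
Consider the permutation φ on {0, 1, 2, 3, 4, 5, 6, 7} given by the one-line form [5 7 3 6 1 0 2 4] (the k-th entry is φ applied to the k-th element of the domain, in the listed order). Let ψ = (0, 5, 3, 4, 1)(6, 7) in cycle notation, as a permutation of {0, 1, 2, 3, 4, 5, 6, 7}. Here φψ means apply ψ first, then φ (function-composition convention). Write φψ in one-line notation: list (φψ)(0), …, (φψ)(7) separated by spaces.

0 5 3 1 7 6 4 2

(φψ)(x) = φ(ψ(x)). Computing each image: φ(ψ(0)) = φ(5) = 0, φ(ψ(1)) = φ(0) = 5, φ(ψ(2)) = φ(2) = 3, φ(ψ(3)) = φ(4) = 1, φ(ψ(4)) = φ(1) = 7, φ(ψ(5)) = φ(3) = 6, φ(ψ(6)) = φ(7) = 4, φ(ψ(7)) = φ(6) = 2.
Hence φψ = [0 5 3 1 7 6 4 2].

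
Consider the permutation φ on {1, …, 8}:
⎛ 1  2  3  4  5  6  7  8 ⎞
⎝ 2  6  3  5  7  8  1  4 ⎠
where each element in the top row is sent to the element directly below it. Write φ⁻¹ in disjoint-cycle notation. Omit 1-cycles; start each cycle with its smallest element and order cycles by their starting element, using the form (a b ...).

The cycle decomposition of φ is (1 2 6 8 4 5 7).
The inverse reverses every cycle; in canonical form, φ⁻¹ = (1 7 5 4 8 6 2).

(1 7 5 4 8 6 2)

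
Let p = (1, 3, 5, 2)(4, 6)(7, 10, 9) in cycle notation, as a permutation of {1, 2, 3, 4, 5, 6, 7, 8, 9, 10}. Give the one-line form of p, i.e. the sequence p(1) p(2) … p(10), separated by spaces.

Reading each image from the cycles: 1↦3, 2↦1, 3↦5, 4↦6, 5↦2, 6↦4, 7↦10, 8↦8, 9↦7, 10↦9.
So the one-line form is 3 1 5 6 2 4 10 8 7 9.

3 1 5 6 2 4 10 8 7 9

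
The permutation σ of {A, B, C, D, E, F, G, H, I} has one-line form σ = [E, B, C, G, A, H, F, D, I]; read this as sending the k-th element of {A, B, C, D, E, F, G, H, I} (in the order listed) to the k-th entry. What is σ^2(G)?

Tracing G → F → … returns to G after 4 steps, so G lies in a 4-cycle (D G F H).
Stepping 2 places around the cycle: G → F → H.

H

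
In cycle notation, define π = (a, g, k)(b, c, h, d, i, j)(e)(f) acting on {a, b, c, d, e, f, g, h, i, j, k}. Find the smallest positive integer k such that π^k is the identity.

The disjoint cycles have lengths 6, 3, 1, 1.
The order is lcm(6, 3) = 6.

6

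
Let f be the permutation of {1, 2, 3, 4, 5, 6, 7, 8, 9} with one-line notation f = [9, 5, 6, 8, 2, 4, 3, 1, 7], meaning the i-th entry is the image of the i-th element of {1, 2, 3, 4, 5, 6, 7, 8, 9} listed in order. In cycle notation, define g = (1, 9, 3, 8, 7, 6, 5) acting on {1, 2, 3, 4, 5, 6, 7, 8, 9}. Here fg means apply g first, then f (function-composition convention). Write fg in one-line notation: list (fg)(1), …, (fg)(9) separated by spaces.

7 5 1 8 9 2 4 3 6

Chase each element through g then f: 1 → 9 → 7; 2 → 2 → 5; 3 → 8 → 1; 4 → 4 → 8; 5 → 1 → 9; 6 → 5 → 2; 7 → 6 → 4; 8 → 7 → 3; 9 → 3 → 6.
Collecting the images, fg = [7 5 1 8 9 2 4 3 6].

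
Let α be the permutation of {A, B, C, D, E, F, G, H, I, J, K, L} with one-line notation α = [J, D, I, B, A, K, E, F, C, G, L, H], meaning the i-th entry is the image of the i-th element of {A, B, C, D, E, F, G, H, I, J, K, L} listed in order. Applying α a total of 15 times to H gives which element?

Tracing H → F → … returns to H after 4 steps, so H lies in a 4-cycle (F, K, L, H).
On a 4-cycle, α^4 is the identity, so α^15 = α^3 there (15 ≡ 3 mod 4).
Stepping 3 places around the cycle: H → F → K → L.

L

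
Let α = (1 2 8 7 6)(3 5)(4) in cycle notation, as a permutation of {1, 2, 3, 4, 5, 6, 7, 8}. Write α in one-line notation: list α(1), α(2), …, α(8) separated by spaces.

2 8 5 4 3 1 6 7

Reading each image from the cycles: 1↦2, 2↦8, 3↦5, 4↦4, 5↦3, 6↦1, 7↦6, 8↦7.
Listing these in domain order gives 2 8 5 4 3 1 6 7.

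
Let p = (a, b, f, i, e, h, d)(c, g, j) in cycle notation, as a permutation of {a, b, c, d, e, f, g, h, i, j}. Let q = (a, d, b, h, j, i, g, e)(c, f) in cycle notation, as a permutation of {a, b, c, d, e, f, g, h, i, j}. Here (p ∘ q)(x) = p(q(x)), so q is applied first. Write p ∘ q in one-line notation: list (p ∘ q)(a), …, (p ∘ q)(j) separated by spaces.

(p ∘ q)(x) = p(q(x)). Computing each image: p(q(a)) = p(d) = a, p(q(b)) = p(h) = d, p(q(c)) = p(f) = i, p(q(d)) = p(b) = f, p(q(e)) = p(a) = b, p(q(f)) = p(c) = g, p(q(g)) = p(e) = h, p(q(h)) = p(j) = c, p(q(i)) = p(g) = j, p(q(j)) = p(i) = e.
Hence p ∘ q = [a d i f b g h c j e].

a d i f b g h c j e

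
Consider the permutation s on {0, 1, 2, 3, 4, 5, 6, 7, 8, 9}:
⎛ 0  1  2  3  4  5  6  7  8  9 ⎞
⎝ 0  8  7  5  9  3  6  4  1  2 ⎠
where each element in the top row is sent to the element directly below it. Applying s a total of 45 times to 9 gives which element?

Tracing 9 → 2 → … returns to 9 after 4 steps, so 9 lies in a 4-cycle (2, 7, 4, 9).
Powers repeat with period 4 on this cycle, and 45 mod 4 = 1, so s^45(9) = s^1(9).
Advancing 1 step from 9: 9 → 2.

2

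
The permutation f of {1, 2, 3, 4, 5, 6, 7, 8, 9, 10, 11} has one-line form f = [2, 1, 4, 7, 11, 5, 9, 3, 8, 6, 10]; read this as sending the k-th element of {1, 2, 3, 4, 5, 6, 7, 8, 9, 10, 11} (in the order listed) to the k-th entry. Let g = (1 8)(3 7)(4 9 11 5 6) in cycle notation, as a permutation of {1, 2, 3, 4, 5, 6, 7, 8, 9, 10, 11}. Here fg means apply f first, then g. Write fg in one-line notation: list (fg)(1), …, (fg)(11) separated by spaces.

(fg)(x) = g(f(x)). Computing each image: g(f(1)) = g(2) = 2, g(f(2)) = g(1) = 8, g(f(3)) = g(4) = 9, g(f(4)) = g(7) = 3, g(f(5)) = g(11) = 5, g(f(6)) = g(5) = 6, g(f(7)) = g(9) = 11, g(f(8)) = g(3) = 7, g(f(9)) = g(8) = 1, g(f(10)) = g(6) = 4, g(f(11)) = g(10) = 10.
Hence fg = [2 8 9 3 5 6 11 7 1 4 10].

2 8 9 3 5 6 11 7 1 4 10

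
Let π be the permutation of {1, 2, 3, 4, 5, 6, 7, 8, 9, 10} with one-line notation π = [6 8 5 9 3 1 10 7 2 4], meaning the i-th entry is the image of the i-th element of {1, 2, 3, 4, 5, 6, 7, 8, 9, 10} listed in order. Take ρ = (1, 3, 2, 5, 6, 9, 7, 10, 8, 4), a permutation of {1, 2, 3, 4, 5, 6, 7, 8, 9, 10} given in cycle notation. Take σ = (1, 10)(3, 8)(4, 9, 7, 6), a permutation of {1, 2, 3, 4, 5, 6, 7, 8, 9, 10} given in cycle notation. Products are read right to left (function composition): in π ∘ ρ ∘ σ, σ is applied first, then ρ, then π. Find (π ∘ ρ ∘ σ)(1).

7

Chase 1: σ(1) = 10; ρ(10) = 8; π(8) = 7. Hence (π ∘ ρ ∘ σ)(1) = 7.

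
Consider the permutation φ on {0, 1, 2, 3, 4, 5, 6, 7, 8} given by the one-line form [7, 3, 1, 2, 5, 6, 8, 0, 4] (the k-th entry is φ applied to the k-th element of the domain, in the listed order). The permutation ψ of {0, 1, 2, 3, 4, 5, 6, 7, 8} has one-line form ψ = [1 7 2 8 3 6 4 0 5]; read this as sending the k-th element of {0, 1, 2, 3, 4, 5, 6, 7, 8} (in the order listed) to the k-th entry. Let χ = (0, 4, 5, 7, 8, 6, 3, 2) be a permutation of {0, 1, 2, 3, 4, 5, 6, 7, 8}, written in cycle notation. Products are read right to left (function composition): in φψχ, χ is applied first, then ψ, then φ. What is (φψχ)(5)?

7

Apply the permutations in order: χ(5) = 7, then ψ(7) = 0, then φ(0) = 7. So (φψχ)(5) = 7.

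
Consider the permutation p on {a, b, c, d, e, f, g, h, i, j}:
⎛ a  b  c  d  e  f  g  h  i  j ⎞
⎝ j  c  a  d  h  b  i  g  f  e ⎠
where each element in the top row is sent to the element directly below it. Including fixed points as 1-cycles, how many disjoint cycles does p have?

The cycle decomposition is (a, j, e, h, g, i, f, b, c)(d), which has 2 cycles (counting 1-cycles).

2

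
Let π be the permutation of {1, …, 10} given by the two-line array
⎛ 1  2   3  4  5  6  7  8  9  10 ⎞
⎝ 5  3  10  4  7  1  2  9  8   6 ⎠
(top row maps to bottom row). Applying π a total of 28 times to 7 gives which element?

Tracing 7 → 2 → … returns to 7 after 7 steps, so 7 lies in a 7-cycle (1, 5, 7, 2, 3, 10, 6).
Powers repeat with period 7 on this cycle, and 28 mod 7 = 0, so π^28(7) = π^0(7).
So π^28(7) = 7.

7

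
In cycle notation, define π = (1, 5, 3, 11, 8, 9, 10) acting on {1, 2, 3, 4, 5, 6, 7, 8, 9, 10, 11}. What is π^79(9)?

9 lies in the 7-cycle (1, 5, 3, 11, 8, 9, 10).
Powers repeat with period 7 on this cycle, and 79 mod 7 = 2, so π^79(9) = π^2(9).
Stepping 2 places around the cycle: 9 → 10 → 1.

1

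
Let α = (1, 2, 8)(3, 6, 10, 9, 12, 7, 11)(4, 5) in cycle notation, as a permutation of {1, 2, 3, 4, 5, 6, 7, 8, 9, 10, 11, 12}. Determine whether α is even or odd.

odd

The cycle lengths are 7, 3, 2.
A cycle is odd iff its length is even; α has 1 even-length cycle, so sgn(α) = (−1)^1 and α is odd.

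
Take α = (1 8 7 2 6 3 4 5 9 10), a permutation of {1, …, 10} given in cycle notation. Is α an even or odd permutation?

odd

The cycle lengths are 10.
A cycle of length ℓ contributes ℓ−1 transpositions, so α is a product of 9 transpositions — odd.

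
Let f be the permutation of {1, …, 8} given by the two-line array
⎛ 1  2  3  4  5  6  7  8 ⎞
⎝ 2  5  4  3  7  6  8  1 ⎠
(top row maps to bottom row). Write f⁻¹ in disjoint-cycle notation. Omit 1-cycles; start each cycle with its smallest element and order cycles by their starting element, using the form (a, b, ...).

The cycle decomposition of f is (1, 2, 5, 7, 8)(3, 4).
The inverse reverses every cycle; in canonical form, f⁻¹ = (1, 8, 7, 5, 2)(3, 4).

(1, 8, 7, 5, 2)(3, 4)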